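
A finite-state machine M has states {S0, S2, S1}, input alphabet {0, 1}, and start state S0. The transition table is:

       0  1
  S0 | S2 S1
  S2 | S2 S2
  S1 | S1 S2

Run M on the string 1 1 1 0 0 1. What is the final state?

S0 → S1 → S2 → S2 → S2 → S2 → S2

S2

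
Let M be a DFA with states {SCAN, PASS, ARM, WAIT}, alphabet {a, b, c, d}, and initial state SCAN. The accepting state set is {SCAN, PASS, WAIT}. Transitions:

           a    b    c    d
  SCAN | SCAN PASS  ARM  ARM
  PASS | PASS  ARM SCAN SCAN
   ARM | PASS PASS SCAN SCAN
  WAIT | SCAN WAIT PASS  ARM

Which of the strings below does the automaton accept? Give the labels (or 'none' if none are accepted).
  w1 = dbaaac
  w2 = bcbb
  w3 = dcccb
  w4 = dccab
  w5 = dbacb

w1, w3, w5

w1: Trace: SCAN -d-> ARM -b-> PASS -a-> PASS -a-> PASS -a-> PASS -c-> SCAN  → end SCAN, accepted
w2: Trace: SCAN -b-> PASS -c-> SCAN -b-> PASS -b-> ARM  → end ARM, rejected
w3: Trace: SCAN -d-> ARM -c-> SCAN -c-> ARM -c-> SCAN -b-> PASS  → end PASS, accepted
w4: Trace: SCAN -d-> ARM -c-> SCAN -c-> ARM -a-> PASS -b-> ARM  → end ARM, rejected
w5: Trace: SCAN -d-> ARM -b-> PASS -a-> PASS -c-> SCAN -b-> PASS  → end PASS, accepted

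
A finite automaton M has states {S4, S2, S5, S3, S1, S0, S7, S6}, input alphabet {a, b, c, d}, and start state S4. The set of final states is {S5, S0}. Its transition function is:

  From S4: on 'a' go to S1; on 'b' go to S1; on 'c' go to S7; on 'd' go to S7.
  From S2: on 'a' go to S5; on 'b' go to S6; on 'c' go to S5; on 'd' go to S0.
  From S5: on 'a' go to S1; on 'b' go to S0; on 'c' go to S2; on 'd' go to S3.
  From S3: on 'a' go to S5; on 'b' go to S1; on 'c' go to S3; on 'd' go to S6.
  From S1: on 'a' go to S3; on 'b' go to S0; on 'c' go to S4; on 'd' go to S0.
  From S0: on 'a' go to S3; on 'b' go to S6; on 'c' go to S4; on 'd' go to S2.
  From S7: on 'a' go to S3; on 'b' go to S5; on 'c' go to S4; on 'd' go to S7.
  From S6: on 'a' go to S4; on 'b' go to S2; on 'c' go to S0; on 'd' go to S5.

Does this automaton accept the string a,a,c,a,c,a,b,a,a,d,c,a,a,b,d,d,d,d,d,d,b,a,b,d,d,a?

Yes

S4 → S1 → S3 → S3 → S5 → S2 → S5 → S0 → S3 → S5 → S3 → S3 → S5 → S1 → S0 → S2 → S0 → S2 → S0 → S2 → S0 → S6 → S4 → S1 → S0 → S2 → S5
End state S5 is accepting.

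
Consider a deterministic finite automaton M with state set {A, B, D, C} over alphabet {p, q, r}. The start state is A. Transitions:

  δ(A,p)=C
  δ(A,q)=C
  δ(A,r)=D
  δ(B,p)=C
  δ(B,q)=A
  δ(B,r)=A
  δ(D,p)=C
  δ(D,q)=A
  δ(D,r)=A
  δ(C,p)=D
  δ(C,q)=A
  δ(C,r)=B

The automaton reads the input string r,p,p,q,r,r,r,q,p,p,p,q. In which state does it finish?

A

Trace: A -r-> D -p-> C -p-> D -q-> A -r-> D -r-> A -r-> D -q-> A -p-> C -p-> D -p-> C -q-> A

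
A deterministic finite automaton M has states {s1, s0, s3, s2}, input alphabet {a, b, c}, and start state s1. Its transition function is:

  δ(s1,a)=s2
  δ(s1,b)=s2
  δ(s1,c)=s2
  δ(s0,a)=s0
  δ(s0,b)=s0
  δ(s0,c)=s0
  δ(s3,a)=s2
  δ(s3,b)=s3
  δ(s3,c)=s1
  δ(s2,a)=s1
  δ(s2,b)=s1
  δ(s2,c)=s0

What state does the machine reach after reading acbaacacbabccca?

start at s1
read 'a': s1 → s2
read 'c': s2 → s0
read 'b': s0 → s0
read 'a': s0 → s0
read 'a': s0 → s0
read 'c': s0 → s0
read 'a': s0 → s0
read 'c': s0 → s0
read 'b': s0 → s0
read 'a': s0 → s0
read 'b': s0 → s0
read 'c': s0 → s0
read 'c': s0 → s0
read 'c': s0 → s0
read 'a': s0 → s0

s0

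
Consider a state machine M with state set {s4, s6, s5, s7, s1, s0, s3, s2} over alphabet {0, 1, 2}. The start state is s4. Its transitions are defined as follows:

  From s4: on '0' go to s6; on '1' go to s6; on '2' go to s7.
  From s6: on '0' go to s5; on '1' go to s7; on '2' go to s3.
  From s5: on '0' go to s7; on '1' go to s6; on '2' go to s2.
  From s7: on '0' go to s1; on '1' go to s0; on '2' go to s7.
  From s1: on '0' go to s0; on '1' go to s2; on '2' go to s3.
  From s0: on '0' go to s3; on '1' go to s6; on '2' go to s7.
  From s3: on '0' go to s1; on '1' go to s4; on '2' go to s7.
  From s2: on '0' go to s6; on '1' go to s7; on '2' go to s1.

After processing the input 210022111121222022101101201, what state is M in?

s2

start at s4
read '2': s4 → s7
read '1': s7 → s0
read '0': s0 → s3
read '0': s3 → s1
read '2': s1 → s3
read '2': s3 → s7
read '1': s7 → s0
read '1': s0 → s6
read '1': s6 → s7
read '1': s7 → s0
read '2': s0 → s7
read '1': s7 → s0
read '2': s0 → s7
read '2': s7 → s7
read '2': s7 → s7
read '0': s7 → s1
read '2': s1 → s3
read '2': s3 → s7
read '1': s7 → s0
read '0': s0 → s3
read '1': s3 → s4
read '1': s4 → s6
read '0': s6 → s5
read '1': s5 → s6
read '2': s6 → s3
read '0': s3 → s1
read '1': s1 → s2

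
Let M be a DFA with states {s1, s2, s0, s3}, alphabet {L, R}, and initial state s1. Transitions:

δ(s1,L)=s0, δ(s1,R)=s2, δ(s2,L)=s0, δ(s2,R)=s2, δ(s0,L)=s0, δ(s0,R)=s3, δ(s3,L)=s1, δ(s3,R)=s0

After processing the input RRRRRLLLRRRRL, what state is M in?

Trace: s1 -R-> s2 -R-> s2 -R-> s2 -R-> s2 -R-> s2 -L-> s0 -L-> s0 -L-> s0 -R-> s3 -R-> s0 -R-> s3 -R-> s0 -L-> s0

s0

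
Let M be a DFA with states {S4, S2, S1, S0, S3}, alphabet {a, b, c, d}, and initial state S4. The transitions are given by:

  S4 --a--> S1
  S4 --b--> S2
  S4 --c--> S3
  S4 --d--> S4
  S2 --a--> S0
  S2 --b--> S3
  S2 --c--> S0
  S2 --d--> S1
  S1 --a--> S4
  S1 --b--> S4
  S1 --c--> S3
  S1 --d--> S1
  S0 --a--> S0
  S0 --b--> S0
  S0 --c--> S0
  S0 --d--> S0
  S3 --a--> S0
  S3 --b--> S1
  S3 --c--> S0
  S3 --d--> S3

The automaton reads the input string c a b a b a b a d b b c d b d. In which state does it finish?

S0

S4 → S3 → S0 → S0 → S0 → S0 → S0 → S0 → S0 → S0 → S0 → S0 → S0 → S0 → S0 → S0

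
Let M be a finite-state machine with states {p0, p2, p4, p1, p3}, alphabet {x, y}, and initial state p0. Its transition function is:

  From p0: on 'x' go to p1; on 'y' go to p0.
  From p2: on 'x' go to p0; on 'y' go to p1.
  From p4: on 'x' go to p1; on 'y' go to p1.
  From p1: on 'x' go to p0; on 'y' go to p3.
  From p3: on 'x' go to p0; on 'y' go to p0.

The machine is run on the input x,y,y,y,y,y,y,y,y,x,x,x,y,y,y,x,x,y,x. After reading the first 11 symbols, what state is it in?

p0

start at p0
read 'x': p0 → p1
read 'y': p1 → p3
read 'y': p3 → p0
read 'y': p0 → p0
read 'y': p0 → p0
read 'y': p0 → p0
read 'y': p0 → p0
read 'y': p0 → p0
read 'y': p0 → p0
read 'x': p0 → p1
read 'x': p1 → p0
After 11 symbols: p0.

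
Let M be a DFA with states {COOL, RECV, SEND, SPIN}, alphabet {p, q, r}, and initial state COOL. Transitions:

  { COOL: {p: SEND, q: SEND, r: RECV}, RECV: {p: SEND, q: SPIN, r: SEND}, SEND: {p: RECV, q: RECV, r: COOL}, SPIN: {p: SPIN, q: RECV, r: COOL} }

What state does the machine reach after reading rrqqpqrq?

RECV

start at COOL
read 'r': COOL → RECV
read 'r': RECV → SEND
read 'q': SEND → RECV
read 'q': RECV → SPIN
read 'p': SPIN → SPIN
read 'q': SPIN → RECV
read 'r': RECV → SEND
read 'q': SEND → RECV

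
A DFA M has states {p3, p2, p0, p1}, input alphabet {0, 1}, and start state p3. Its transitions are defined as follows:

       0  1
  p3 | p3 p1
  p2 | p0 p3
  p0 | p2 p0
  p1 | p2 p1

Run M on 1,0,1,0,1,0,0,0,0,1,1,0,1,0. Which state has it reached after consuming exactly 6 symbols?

start at p3
read '1': p3 → p1
read '0': p1 → p2
read '1': p2 → p3
read '0': p3 → p3
read '1': p3 → p1
read '0': p1 → p2
After 6 symbols: p2.

p2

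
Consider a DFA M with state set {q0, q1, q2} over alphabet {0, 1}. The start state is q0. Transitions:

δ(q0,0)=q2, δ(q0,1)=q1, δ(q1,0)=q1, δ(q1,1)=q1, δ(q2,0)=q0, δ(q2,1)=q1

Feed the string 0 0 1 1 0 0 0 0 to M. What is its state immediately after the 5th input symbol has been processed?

q1

Trace: q0 -0-> q2 -0-> q0 -1-> q1 -1-> q1 -0-> q1
After 5 symbols: q1.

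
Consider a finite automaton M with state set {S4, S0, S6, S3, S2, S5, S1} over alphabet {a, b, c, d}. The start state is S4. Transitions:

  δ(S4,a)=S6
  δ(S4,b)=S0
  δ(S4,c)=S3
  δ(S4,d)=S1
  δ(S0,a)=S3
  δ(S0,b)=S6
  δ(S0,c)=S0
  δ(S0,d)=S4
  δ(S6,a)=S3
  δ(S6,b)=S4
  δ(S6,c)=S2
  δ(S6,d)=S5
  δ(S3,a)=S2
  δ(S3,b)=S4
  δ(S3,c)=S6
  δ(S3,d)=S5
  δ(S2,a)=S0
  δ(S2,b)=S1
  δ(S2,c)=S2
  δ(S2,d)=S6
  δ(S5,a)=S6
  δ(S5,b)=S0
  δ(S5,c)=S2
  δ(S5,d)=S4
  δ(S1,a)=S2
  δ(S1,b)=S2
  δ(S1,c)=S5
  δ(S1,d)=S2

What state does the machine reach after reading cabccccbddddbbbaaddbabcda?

S6

start at S4
read 'c': S4 → S3
read 'a': S3 → S2
read 'b': S2 → S1
read 'c': S1 → S5
read 'c': S5 → S2
read 'c': S2 → S2
read 'c': S2 → S2
read 'b': S2 → S1
read 'd': S1 → S2
read 'd': S2 → S6
read 'd': S6 → S5
read 'd': S5 → S4
read 'b': S4 → S0
read 'b': S0 → S6
read 'b': S6 → S4
read 'a': S4 → S6
read 'a': S6 → S3
read 'd': S3 → S5
read 'd': S5 → S4
read 'b': S4 → S0
read 'a': S0 → S3
read 'b': S3 → S4
read 'c': S4 → S3
read 'd': S3 → S5
read 'a': S5 → S6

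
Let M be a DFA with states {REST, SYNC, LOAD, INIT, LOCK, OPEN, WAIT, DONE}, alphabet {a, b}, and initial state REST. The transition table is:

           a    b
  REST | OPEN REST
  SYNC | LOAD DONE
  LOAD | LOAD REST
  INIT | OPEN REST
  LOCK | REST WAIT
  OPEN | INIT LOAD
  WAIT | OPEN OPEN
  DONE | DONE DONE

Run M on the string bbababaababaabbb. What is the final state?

start at REST
read 'b': REST → REST
read 'b': REST → REST
read 'a': REST → OPEN
read 'b': OPEN → LOAD
read 'a': LOAD → LOAD
read 'b': LOAD → REST
read 'a': REST → OPEN
read 'a': OPEN → INIT
read 'b': INIT → REST
read 'a': REST → OPEN
read 'b': OPEN → LOAD
read 'a': LOAD → LOAD
read 'a': LOAD → LOAD
read 'b': LOAD → REST
read 'b': REST → REST
read 'b': REST → REST

REST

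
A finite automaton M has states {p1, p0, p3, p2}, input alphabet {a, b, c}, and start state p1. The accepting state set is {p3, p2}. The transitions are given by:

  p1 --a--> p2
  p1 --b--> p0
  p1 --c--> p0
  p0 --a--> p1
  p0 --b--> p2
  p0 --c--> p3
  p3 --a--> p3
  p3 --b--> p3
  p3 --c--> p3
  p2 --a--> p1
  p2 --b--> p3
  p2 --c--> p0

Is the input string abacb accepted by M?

start at p1
read 'a': p1 → p2
read 'b': p2 → p3
read 'a': p3 → p3
read 'c': p3 → p3
read 'b': p3 → p3
End state p3 is accepting.

Yes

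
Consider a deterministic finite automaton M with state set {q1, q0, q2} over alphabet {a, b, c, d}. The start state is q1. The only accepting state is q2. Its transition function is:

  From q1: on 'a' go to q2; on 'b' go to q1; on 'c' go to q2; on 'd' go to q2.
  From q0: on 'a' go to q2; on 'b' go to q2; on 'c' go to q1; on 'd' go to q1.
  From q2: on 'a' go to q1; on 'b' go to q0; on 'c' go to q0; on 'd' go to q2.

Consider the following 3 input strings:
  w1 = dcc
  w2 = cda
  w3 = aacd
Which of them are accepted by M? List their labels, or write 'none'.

w3

w1:
  start at q1
  read 'd': q1 → q2
  read 'c': q2 → q0
  read 'c': q0 → q1
  end q1, rejected
w2:
  start at q1
  read 'c': q1 → q2
  read 'd': q2 → q2
  read 'a': q2 → q1
  end q1, rejected
w3:
  start at q1
  read 'a': q1 → q2
  read 'a': q2 → q1
  read 'c': q1 → q2
  read 'd': q2 → q2
  end q2, accepted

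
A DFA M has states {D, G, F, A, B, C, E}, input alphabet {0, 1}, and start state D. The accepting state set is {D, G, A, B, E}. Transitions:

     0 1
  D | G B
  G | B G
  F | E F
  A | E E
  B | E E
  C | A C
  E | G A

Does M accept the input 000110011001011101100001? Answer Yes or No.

Trace: D -0-> G -0-> B -0-> E -1-> A -1-> E -0-> G -0-> B -1-> E -1-> A -0-> E -0-> G -1-> G -0-> B -1-> E -1-> A -1-> E -0-> G -1-> G -1-> G -0-> B -0-> E -0-> G -0-> B -1-> E
End state E is accepting.

Yes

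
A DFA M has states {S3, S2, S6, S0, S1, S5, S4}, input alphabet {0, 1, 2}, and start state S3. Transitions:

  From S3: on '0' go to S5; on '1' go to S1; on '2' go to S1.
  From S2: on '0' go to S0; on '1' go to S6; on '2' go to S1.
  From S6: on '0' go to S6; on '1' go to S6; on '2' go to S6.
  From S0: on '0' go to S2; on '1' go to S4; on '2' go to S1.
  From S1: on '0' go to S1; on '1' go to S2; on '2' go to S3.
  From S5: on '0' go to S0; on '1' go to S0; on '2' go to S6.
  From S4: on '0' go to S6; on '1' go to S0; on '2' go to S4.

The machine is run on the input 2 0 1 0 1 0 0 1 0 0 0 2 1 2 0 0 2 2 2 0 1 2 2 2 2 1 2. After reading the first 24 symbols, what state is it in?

S6

start at S3
read '2': S3 → S1
read '0': S1 → S1
read '1': S1 → S2
read '0': S2 → S0
read '1': S0 → S4
read '0': S4 → S6
read '0': S6 → S6
read '1': S6 → S6
read '0': S6 → S6
read '0': S6 → S6
read '0': S6 → S6
read '2': S6 → S6
read '1': S6 → S6
read '2': S6 → S6
read '0': S6 → S6
read '0': S6 → S6
read '2': S6 → S6
read '2': S6 → S6
read '2': S6 → S6
read '0': S6 → S6
read '1': S6 → S6
read '2': S6 → S6
read '2': S6 → S6
read '2': S6 → S6
After 24 symbols: S6.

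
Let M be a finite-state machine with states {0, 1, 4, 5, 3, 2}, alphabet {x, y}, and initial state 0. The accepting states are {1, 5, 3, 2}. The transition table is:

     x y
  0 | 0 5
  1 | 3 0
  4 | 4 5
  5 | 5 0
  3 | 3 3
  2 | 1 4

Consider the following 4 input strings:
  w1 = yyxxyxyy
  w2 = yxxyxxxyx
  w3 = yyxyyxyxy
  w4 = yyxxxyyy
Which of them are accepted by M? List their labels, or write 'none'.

w1:
  start at 0
  read 'y': 0 → 5
  read 'y': 5 → 0
  read 'x': 0 → 0
  read 'x': 0 → 0
  read 'y': 0 → 5
  read 'x': 5 → 5
  read 'y': 5 → 0
  read 'y': 0 → 5
  end 5, accepted
w2:
  start at 0
  read 'y': 0 → 5
  read 'x': 5 → 5
  read 'x': 5 → 5
  read 'y': 5 → 0
  read 'x': 0 → 0
  read 'x': 0 → 0
  read 'x': 0 → 0
  read 'y': 0 → 5
  read 'x': 5 → 5
  end 5, accepted
w3:
  start at 0
  read 'y': 0 → 5
  read 'y': 5 → 0
  read 'x': 0 → 0
  read 'y': 0 → 5
  read 'y': 5 → 0
  read 'x': 0 → 0
  read 'y': 0 → 5
  read 'x': 5 → 5
  read 'y': 5 → 0
  end 0, rejected
w4:
  start at 0
  read 'y': 0 → 5
  read 'y': 5 → 0
  read 'x': 0 → 0
  read 'x': 0 → 0
  read 'x': 0 → 0
  read 'y': 0 → 5
  read 'y': 5 → 0
  read 'y': 0 → 5
  end 5, accepted

w1, w2, w4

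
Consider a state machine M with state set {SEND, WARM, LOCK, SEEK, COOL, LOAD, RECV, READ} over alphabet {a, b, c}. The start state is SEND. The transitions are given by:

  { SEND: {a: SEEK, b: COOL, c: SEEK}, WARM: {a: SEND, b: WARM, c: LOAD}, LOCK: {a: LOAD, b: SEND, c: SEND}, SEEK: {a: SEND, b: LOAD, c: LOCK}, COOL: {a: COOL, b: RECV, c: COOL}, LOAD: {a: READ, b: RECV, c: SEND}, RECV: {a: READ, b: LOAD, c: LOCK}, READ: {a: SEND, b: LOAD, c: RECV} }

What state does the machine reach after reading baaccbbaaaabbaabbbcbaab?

Trace: SEND -b-> COOL -a-> COOL -a-> COOL -c-> COOL -c-> COOL -b-> RECV -b-> LOAD -a-> READ -a-> SEND -a-> SEEK -a-> SEND -b-> COOL -b-> RECV -a-> READ -a-> SEND -b-> COOL -b-> RECV -b-> LOAD -c-> SEND -b-> COOL -a-> COOL -a-> COOL -b-> RECV

RECV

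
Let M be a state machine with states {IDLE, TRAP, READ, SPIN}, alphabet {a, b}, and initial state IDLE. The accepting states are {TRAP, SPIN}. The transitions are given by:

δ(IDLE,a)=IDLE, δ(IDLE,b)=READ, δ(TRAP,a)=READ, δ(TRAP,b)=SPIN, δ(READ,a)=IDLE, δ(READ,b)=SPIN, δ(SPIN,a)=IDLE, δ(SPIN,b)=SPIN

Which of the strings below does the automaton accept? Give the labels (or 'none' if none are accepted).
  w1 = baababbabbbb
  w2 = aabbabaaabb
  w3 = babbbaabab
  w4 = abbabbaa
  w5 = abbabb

w1, w2, w5

w1: IDLE → READ → IDLE → IDLE → READ → IDLE → READ → SPIN → IDLE → READ → SPIN → SPIN → SPIN  → end SPIN, accepted
w2: IDLE → IDLE → IDLE → READ → SPIN → IDLE → READ → IDLE → IDLE → IDLE → READ → SPIN  → end SPIN, accepted
w3: IDLE → READ → IDLE → READ → SPIN → SPIN → IDLE → IDLE → READ → IDLE → READ  → end READ, rejected
w4: IDLE → IDLE → READ → SPIN → IDLE → READ → SPIN → IDLE → IDLE  → end IDLE, rejected
w5: IDLE → IDLE → READ → SPIN → IDLE → READ → SPIN  → end SPIN, accepted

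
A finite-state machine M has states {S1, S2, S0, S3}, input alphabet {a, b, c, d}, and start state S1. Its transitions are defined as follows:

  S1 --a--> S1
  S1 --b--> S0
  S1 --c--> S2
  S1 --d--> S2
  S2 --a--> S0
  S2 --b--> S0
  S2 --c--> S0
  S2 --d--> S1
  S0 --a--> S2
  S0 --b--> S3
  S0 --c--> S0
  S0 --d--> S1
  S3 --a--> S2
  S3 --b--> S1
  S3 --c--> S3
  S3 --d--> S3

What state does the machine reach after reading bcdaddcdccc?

Trace: S1 -b-> S0 -c-> S0 -d-> S1 -a-> S1 -d-> S2 -d-> S1 -c-> S2 -d-> S1 -c-> S2 -c-> S0 -c-> S0

S0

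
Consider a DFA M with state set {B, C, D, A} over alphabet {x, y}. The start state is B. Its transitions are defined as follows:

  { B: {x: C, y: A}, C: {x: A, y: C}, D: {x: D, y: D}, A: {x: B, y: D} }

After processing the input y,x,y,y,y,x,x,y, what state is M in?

Trace: B -y-> A -x-> B -y-> A -y-> D -y-> D -x-> D -x-> D -y-> D

D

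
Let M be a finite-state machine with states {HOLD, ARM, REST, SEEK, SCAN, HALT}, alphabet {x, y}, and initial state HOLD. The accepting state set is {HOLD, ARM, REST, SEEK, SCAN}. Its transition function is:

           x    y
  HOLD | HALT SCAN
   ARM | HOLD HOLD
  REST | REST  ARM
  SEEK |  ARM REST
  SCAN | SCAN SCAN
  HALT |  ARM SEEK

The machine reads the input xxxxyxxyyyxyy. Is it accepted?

Trace: HOLD -x-> HALT -x-> ARM -x-> HOLD -x-> HALT -y-> SEEK -x-> ARM -x-> HOLD -y-> SCAN -y-> SCAN -y-> SCAN -x-> SCAN -y-> SCAN -y-> SCAN
End state SCAN is accepting.

Yes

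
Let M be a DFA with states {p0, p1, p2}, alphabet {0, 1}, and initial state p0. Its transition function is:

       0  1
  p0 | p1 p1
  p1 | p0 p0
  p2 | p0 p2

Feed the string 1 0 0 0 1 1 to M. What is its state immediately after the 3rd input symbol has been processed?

p1

p0 → p1 → p0 → p1
After 3 symbols: p1.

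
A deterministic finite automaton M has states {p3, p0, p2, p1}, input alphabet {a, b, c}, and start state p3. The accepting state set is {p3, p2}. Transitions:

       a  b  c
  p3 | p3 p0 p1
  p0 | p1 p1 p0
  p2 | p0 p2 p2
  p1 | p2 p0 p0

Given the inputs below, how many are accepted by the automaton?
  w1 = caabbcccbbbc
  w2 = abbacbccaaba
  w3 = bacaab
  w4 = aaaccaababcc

w1: Trace: p3 -c-> p1 -a-> p2 -a-> p0 -b-> p1 -b-> p0 -c-> p0 -c-> p0 -c-> p0 -b-> p1 -b-> p0 -b-> p1 -c-> p0  → end p0, rejected
w2: Trace: p3 -a-> p3 -b-> p0 -b-> p1 -a-> p2 -c-> p2 -b-> p2 -c-> p2 -c-> p2 -a-> p0 -a-> p1 -b-> p0 -a-> p1  → end p1, rejected
w3: Trace: p3 -b-> p0 -a-> p1 -c-> p0 -a-> p1 -a-> p2 -b-> p2  → end p2, accepted
w4: Trace: p3 -a-> p3 -a-> p3 -a-> p3 -c-> p1 -c-> p0 -a-> p1 -a-> p2 -b-> p2 -a-> p0 -b-> p1 -c-> p0 -c-> p0  → end p0, rejected

1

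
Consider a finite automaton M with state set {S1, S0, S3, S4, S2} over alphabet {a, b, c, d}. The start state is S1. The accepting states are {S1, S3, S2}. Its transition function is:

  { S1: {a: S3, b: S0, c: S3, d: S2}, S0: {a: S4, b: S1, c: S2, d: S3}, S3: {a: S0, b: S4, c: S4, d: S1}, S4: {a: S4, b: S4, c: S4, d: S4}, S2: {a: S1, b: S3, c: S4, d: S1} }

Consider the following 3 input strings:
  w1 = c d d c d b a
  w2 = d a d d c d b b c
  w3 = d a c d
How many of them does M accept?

w1: Trace: S1 -c-> S3 -d-> S1 -d-> S2 -c-> S4 -d-> S4 -b-> S4 -a-> S4  → end S4, rejected
w2: Trace: S1 -d-> S2 -a-> S1 -d-> S2 -d-> S1 -c-> S3 -d-> S1 -b-> S0 -b-> S1 -c-> S3  → end S3, accepted
w3: Trace: S1 -d-> S2 -a-> S1 -c-> S3 -d-> S1  → end S1, accepted

2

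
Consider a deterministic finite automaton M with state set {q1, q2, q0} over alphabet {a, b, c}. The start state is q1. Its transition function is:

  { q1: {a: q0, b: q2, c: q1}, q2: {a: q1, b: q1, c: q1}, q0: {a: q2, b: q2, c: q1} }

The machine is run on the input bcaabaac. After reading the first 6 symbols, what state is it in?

Trace: q1 -b-> q2 -c-> q1 -a-> q0 -a-> q2 -b-> q1 -a-> q0
After 6 symbols: q0.

q0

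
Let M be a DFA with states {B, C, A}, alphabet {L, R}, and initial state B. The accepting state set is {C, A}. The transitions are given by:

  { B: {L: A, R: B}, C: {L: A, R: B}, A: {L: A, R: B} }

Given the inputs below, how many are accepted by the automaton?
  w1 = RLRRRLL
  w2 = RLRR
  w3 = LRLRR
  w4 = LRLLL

2

w1: Trace: B -R-> B -L-> A -R-> B -R-> B -R-> B -L-> A -L-> A  → end A, accepted
w2: Trace: B -R-> B -L-> A -R-> B -R-> B  → end B, rejected
w3: Trace: B -L-> A -R-> B -L-> A -R-> B -R-> B  → end B, rejected
w4: Trace: B -L-> A -R-> B -L-> A -L-> A -L-> A  → end A, accepted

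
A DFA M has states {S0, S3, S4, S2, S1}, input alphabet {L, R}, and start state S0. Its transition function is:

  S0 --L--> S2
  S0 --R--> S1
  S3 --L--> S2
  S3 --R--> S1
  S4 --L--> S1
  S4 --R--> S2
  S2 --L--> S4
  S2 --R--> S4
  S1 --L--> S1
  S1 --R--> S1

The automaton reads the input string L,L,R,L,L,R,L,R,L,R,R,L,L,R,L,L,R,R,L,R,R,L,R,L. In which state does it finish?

S1

start at S0
read 'L': S0 → S2
read 'L': S2 → S4
read 'R': S4 → S2
read 'L': S2 → S4
read 'L': S4 → S1
read 'R': S1 → S1
read 'L': S1 → S1
read 'R': S1 → S1
read 'L': S1 → S1
read 'R': S1 → S1
read 'R': S1 → S1
read 'L': S1 → S1
read 'L': S1 → S1
read 'R': S1 → S1
read 'L': S1 → S1
read 'L': S1 → S1
read 'R': S1 → S1
read 'R': S1 → S1
read 'L': S1 → S1
read 'R': S1 → S1
read 'R': S1 → S1
read 'L': S1 → S1
read 'R': S1 → S1
read 'L': S1 → S1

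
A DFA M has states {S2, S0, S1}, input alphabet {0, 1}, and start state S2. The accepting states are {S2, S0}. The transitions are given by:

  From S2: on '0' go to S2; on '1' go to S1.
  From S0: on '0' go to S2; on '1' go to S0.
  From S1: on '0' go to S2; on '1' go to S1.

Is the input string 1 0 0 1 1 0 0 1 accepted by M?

No

Trace: S2 -1-> S1 -0-> S2 -0-> S2 -1-> S1 -1-> S1 -0-> S2 -0-> S2 -1-> S1
End state S1 is not accepting.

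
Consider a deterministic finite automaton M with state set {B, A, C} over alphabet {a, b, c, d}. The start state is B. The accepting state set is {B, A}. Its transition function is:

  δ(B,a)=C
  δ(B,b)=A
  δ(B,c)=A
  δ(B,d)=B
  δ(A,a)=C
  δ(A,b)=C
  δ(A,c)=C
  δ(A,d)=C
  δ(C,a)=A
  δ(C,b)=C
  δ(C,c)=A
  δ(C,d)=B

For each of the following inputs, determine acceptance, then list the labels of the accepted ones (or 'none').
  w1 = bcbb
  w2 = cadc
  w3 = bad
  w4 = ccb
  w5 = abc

w2, w3, w5

w1: Trace: B -b-> A -c-> C -b-> C -b-> C  → end C, rejected
w2: Trace: B -c-> A -a-> C -d-> B -c-> A  → end A, accepted
w3: Trace: B -b-> A -a-> C -d-> B  → end B, accepted
w4: Trace: B -c-> A -c-> C -b-> C  → end C, rejected
w5: Trace: B -a-> C -b-> C -c-> A  → end A, accepted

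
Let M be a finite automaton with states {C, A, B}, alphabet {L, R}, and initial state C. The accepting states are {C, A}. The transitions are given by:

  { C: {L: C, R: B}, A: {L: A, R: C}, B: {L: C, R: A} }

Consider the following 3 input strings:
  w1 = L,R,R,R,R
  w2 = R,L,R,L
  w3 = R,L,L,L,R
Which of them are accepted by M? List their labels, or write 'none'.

w1: Trace: C -L-> C -R-> B -R-> A -R-> C -R-> B  → end B, rejected
w2: Trace: C -R-> B -L-> C -R-> B -L-> C  → end C, accepted
w3: Trace: C -R-> B -L-> C -L-> C -L-> C -R-> B  → end B, rejected

w2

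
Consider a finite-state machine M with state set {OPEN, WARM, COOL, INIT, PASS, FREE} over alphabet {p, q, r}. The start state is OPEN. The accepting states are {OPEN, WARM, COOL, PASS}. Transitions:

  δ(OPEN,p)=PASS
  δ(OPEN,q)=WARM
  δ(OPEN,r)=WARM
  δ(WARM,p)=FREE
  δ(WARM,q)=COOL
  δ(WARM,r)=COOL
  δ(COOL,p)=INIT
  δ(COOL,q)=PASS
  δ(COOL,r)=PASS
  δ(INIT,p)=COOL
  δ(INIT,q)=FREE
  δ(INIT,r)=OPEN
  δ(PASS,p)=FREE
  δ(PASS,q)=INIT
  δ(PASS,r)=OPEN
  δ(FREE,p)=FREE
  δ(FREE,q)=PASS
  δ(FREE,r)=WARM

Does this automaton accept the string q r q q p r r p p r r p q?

No

OPEN → WARM → COOL → PASS → INIT → COOL → PASS → OPEN → PASS → FREE → WARM → COOL → INIT → FREE
End state FREE is not accepting.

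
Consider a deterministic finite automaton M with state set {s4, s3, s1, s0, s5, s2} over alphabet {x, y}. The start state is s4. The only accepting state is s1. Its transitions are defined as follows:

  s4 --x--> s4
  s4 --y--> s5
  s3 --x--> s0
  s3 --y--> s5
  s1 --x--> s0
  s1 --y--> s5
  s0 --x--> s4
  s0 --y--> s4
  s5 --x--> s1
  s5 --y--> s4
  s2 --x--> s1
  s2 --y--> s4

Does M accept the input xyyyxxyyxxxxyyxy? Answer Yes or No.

s4 → s4 → s5 → s4 → s5 → s1 → s0 → s4 → s5 → s1 → s0 → s4 → s4 → s5 → s4 → s4 → s5
End state s5 is not accepting.

No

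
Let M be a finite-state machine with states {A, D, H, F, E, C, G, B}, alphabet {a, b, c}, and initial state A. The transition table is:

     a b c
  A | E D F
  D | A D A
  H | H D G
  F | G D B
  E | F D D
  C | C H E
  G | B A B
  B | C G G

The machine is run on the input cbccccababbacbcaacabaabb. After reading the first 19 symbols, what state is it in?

C

A → F → D → A → F → B → G → B → G → B → G → A → E → D → D → A → E → F → B → C
After 19 symbols: C.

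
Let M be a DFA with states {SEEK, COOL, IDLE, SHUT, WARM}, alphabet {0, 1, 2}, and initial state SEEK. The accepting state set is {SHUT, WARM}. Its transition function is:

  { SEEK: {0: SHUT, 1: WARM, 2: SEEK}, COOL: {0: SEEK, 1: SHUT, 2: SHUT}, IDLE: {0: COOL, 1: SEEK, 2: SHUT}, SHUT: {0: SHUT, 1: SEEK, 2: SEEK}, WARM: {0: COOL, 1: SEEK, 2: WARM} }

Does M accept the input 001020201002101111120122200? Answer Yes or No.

Yes

start at SEEK
read '0': SEEK → SHUT
read '0': SHUT → SHUT
read '1': SHUT → SEEK
read '0': SEEK → SHUT
read '2': SHUT → SEEK
read '0': SEEK → SHUT
read '2': SHUT → SEEK
read '0': SEEK → SHUT
read '1': SHUT → SEEK
read '0': SEEK → SHUT
read '0': SHUT → SHUT
read '2': SHUT → SEEK
read '1': SEEK → WARM
read '0': WARM → COOL
read '1': COOL → SHUT
read '1': SHUT → SEEK
read '1': SEEK → WARM
read '1': WARM → SEEK
read '1': SEEK → WARM
read '2': WARM → WARM
read '0': WARM → COOL
read '1': COOL → SHUT
read '2': SHUT → SEEK
read '2': SEEK → SEEK
read '2': SEEK → SEEK
read '0': SEEK → SHUT
read '0': SHUT → SHUT
End state SHUT is accepting.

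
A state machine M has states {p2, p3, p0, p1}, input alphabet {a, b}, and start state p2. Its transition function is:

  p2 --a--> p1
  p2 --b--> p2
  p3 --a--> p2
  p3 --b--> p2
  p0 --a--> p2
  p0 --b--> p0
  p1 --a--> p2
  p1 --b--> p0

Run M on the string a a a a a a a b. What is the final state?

p2 → p1 → p2 → p1 → p2 → p1 → p2 → p1 → p0

p0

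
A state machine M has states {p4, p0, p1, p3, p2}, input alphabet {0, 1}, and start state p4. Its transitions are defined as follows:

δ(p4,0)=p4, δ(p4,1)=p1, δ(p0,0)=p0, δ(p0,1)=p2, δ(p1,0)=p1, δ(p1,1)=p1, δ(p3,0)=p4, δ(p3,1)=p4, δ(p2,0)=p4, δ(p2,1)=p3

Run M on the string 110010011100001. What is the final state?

p1

Trace: p4 -1-> p1 -1-> p1 -0-> p1 -0-> p1 -1-> p1 -0-> p1 -0-> p1 -1-> p1 -1-> p1 -1-> p1 -0-> p1 -0-> p1 -0-> p1 -0-> p1 -1-> p1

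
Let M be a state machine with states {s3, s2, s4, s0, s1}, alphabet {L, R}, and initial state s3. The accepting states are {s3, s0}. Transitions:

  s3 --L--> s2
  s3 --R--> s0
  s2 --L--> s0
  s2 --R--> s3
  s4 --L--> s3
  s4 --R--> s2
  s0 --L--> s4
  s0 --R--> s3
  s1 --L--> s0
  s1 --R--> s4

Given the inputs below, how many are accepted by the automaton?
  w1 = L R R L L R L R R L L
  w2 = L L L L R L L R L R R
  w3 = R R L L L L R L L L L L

w1:
  start at s3
  read 'L': s3 → s2
  read 'R': s2 → s3
  read 'R': s3 → s0
  read 'L': s0 → s4
  read 'L': s4 → s3
  read 'R': s3 → s0
  read 'L': s0 → s4
  read 'R': s4 → s2
  read 'R': s2 → s3
  read 'L': s3 → s2
  read 'L': s2 → s0
  end s0, accepted
w2:
  start at s3
  read 'L': s3 → s2
  read 'L': s2 → s0
  read 'L': s0 → s4
  read 'L': s4 → s3
  read 'R': s3 → s0
  read 'L': s0 → s4
  read 'L': s4 → s3
  read 'R': s3 → s0
  read 'L': s0 → s4
  read 'R': s4 → s2
  read 'R': s2 → s3
  end s3, accepted
w3:
  start at s3
  read 'R': s3 → s0
  read 'R': s0 → s3
  read 'L': s3 → s2
  read 'L': s2 → s0
  read 'L': s0 → s4
  read 'L': s4 → s3
  read 'R': s3 → s0
  read 'L': s0 → s4
  read 'L': s4 → s3
  read 'L': s3 → s2
  read 'L': s2 → s0
  read 'L': s0 → s4
  end s4, rejected

2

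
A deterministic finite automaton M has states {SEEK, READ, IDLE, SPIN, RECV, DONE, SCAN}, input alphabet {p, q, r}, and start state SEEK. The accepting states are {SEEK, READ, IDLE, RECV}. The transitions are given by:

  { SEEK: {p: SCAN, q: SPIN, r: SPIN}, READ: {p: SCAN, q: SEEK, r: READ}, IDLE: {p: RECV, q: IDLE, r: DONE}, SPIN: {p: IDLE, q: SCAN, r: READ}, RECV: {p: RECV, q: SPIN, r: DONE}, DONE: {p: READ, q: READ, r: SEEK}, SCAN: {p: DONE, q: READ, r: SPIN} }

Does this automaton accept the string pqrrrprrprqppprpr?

No

SEEK → SCAN → READ → READ → READ → READ → SCAN → SPIN → READ → SCAN → SPIN → SCAN → DONE → READ → SCAN → SPIN → IDLE → DONE
End state DONE is not accepting.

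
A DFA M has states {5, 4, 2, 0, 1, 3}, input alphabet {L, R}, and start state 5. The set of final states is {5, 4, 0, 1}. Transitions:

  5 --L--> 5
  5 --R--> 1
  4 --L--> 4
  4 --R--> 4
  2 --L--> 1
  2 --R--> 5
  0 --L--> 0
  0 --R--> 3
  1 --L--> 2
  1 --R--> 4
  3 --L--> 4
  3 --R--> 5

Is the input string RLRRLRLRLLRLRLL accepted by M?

Yes

start at 5
read 'R': 5 → 1
read 'L': 1 → 2
read 'R': 2 → 5
read 'R': 5 → 1
read 'L': 1 → 2
read 'R': 2 → 5
read 'L': 5 → 5
read 'R': 5 → 1
read 'L': 1 → 2
read 'L': 2 → 1
read 'R': 1 → 4
read 'L': 4 → 4
read 'R': 4 → 4
read 'L': 4 → 4
read 'L': 4 → 4
End state 4 is accepting.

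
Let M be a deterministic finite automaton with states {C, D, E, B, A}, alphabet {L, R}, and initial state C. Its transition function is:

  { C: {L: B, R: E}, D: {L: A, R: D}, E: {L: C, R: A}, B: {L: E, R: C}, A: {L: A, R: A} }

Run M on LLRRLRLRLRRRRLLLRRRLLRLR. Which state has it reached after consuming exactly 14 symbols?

start at C
read 'L': C → B
read 'L': B → E
read 'R': E → A
read 'R': A → A
read 'L': A → A
read 'R': A → A
read 'L': A → A
read 'R': A → A
read 'L': A → A
read 'R': A → A
read 'R': A → A
read 'R': A → A
read 'R': A → A
read 'L': A → A
After 14 symbols: A.

A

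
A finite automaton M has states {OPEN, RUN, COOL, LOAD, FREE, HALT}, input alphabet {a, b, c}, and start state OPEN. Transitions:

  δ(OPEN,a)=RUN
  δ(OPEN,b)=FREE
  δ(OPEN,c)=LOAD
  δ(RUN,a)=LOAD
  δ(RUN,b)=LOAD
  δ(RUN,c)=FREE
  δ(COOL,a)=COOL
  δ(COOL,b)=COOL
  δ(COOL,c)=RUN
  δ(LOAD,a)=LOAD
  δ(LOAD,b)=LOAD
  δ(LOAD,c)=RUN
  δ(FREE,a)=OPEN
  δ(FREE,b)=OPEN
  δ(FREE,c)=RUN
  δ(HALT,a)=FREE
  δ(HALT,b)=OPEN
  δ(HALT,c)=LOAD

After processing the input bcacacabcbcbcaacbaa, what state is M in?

Trace: OPEN -b-> FREE -c-> RUN -a-> LOAD -c-> RUN -a-> LOAD -c-> RUN -a-> LOAD -b-> LOAD -c-> RUN -b-> LOAD -c-> RUN -b-> LOAD -c-> RUN -a-> LOAD -a-> LOAD -c-> RUN -b-> LOAD -a-> LOAD -a-> LOAD

LOAD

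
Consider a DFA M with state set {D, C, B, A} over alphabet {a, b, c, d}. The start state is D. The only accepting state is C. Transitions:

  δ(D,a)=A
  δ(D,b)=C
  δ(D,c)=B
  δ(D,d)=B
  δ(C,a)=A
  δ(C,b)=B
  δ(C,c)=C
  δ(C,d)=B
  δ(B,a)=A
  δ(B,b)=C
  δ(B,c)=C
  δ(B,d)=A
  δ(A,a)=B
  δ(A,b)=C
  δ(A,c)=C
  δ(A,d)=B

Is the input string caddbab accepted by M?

Yes

D → B → A → B → A → C → A → C
End state C is accepting.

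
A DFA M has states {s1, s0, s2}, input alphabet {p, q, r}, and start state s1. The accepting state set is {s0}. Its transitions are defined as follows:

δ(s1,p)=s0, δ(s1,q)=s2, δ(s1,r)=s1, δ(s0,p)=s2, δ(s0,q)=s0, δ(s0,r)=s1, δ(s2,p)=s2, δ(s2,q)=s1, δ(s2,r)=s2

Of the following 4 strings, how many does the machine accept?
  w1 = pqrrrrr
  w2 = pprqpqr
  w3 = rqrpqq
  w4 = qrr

w1: Trace: s1 -p-> s0 -q-> s0 -r-> s1 -r-> s1 -r-> s1 -r-> s1 -r-> s1  → end s1, rejected
w2: Trace: s1 -p-> s0 -p-> s2 -r-> s2 -q-> s1 -p-> s0 -q-> s0 -r-> s1  → end s1, rejected
w3: Trace: s1 -r-> s1 -q-> s2 -r-> s2 -p-> s2 -q-> s1 -q-> s2  → end s2, rejected
w4: Trace: s1 -q-> s2 -r-> s2 -r-> s2  → end s2, rejected

0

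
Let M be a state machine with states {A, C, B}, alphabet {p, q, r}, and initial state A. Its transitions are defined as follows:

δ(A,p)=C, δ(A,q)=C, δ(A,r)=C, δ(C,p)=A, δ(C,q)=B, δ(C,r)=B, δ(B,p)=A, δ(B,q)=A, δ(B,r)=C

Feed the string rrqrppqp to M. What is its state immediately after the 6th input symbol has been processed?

C

A → C → B → A → C → A → C
After 6 symbols: C.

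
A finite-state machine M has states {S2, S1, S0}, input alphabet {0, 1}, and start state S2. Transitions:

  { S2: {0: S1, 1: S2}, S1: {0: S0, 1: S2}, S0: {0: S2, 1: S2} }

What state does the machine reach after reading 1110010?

S2 → S2 → S2 → S2 → S1 → S0 → S2 → S1

S1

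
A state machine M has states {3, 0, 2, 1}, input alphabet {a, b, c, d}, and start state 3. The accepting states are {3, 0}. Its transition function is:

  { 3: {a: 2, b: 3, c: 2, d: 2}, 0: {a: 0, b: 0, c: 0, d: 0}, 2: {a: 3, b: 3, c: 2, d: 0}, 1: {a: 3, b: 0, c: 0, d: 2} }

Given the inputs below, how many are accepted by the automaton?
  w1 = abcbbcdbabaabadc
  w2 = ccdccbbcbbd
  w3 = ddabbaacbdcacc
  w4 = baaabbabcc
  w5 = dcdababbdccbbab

w1: Trace: 3 -a-> 2 -b-> 3 -c-> 2 -b-> 3 -b-> 3 -c-> 2 -d-> 0 -b-> 0 -a-> 0 -b-> 0 -a-> 0 -a-> 0 -b-> 0 -a-> 0 -d-> 0 -c-> 0  → end 0, accepted
w2: Trace: 3 -c-> 2 -c-> 2 -d-> 0 -c-> 0 -c-> 0 -b-> 0 -b-> 0 -c-> 0 -b-> 0 -b-> 0 -d-> 0  → end 0, accepted
w3: Trace: 3 -d-> 2 -d-> 0 -a-> 0 -b-> 0 -b-> 0 -a-> 0 -a-> 0 -c-> 0 -b-> 0 -d-> 0 -c-> 0 -a-> 0 -c-> 0 -c-> 0  → end 0, accepted
w4: Trace: 3 -b-> 3 -a-> 2 -a-> 3 -a-> 2 -b-> 3 -b-> 3 -a-> 2 -b-> 3 -c-> 2 -c-> 2  → end 2, rejected
w5: Trace: 3 -d-> 2 -c-> 2 -d-> 0 -a-> 0 -b-> 0 -a-> 0 -b-> 0 -b-> 0 -d-> 0 -c-> 0 -c-> 0 -b-> 0 -b-> 0 -a-> 0 -b-> 0  → end 0, accepted

4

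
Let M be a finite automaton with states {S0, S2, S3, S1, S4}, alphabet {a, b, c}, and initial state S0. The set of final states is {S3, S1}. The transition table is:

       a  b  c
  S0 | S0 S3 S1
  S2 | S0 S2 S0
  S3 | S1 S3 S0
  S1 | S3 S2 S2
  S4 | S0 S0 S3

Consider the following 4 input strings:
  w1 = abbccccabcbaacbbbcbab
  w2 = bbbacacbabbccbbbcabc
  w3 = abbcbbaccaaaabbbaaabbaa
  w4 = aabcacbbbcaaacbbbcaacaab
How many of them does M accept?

0

w1: S0 → S0 → S3 → S3 → S0 → S1 → S2 → S0 → S0 → S3 → S0 → S3 → S1 → S3 → S0 → S3 → S3 → S3 → S0 → S3 → S1 → S2  → end S2, rejected
w2: S0 → S3 → S3 → S3 → S1 → S2 → S0 → S1 → S2 → S0 → S3 → S3 → S0 → S1 → S2 → S2 → S2 → S0 → S0 → S3 → S0  → end S0, rejected
w3: S0 → S0 → S3 → S3 → S0 → S3 → S3 → S1 → S2 → S0 → S0 → S0 → S0 → S0 → S3 → S3 → S3 → S1 → S3 → S1 → S2 → S2 → S0 → S0  → end S0, rejected
w4: S0 → S0 → S0 → S3 → S0 → S0 → S1 → S2 → S2 → S2 → S0 → S0 → S0 → S0 → S1 → S2 → S2 → S2 → S0 → S0 → S0 → S1 → S3 → S1 → S2  → end S2, rejected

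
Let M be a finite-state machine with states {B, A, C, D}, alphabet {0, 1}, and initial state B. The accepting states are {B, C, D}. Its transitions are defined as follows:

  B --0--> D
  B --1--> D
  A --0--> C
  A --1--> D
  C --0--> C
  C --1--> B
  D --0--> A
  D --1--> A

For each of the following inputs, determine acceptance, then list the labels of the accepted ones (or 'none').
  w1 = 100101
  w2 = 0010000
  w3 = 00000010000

w2, w3

w1: Trace: B -1-> D -0-> A -0-> C -1-> B -0-> D -1-> A  → end A, rejected
w2: Trace: B -0-> D -0-> A -1-> D -0-> A -0-> C -0-> C -0-> C  → end C, accepted
w3: Trace: B -0-> D -0-> A -0-> C -0-> C -0-> C -0-> C -1-> B -0-> D -0-> A -0-> C -0-> C  → end C, accepted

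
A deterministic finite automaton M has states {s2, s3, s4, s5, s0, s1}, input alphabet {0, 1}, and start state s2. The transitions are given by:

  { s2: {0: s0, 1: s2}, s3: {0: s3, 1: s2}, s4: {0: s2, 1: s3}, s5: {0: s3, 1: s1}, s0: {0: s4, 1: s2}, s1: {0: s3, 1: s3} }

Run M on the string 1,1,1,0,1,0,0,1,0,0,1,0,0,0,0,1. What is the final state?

s2 → s2 → s2 → s2 → s0 → s2 → s0 → s4 → s3 → s3 → s3 → s2 → s0 → s4 → s2 → s0 → s2

s2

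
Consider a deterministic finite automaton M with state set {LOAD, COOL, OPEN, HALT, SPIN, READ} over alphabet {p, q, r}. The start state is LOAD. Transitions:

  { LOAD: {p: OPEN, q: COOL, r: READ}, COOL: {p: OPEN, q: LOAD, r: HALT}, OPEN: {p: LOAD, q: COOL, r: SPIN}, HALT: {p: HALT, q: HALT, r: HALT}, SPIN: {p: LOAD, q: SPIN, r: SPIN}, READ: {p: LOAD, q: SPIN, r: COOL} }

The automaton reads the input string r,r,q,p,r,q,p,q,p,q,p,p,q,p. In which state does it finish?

Trace: LOAD -r-> READ -r-> COOL -q-> LOAD -p-> OPEN -r-> SPIN -q-> SPIN -p-> LOAD -q-> COOL -p-> OPEN -q-> COOL -p-> OPEN -p-> LOAD -q-> COOL -p-> OPEN

OPEN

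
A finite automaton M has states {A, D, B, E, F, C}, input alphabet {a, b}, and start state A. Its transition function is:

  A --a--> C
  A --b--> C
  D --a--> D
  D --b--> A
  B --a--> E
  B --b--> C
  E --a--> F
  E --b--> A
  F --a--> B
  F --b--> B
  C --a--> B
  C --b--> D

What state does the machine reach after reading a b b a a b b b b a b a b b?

start at A
read 'a': A → C
read 'b': C → D
read 'b': D → A
read 'a': A → C
read 'a': C → B
read 'b': B → C
read 'b': C → D
read 'b': D → A
read 'b': A → C
read 'a': C → B
read 'b': B → C
read 'a': C → B
read 'b': B → C
read 'b': C → D

D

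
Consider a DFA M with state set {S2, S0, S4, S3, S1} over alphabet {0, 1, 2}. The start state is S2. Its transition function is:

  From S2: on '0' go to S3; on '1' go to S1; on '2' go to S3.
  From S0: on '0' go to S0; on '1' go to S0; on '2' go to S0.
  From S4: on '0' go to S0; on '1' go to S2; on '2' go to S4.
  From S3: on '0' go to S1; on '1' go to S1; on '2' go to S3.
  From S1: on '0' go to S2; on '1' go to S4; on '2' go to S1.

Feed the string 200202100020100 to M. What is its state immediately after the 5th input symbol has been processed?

S1

Trace: S2 -2-> S3 -0-> S1 -0-> S2 -2-> S3 -0-> S1
After 5 symbols: S1.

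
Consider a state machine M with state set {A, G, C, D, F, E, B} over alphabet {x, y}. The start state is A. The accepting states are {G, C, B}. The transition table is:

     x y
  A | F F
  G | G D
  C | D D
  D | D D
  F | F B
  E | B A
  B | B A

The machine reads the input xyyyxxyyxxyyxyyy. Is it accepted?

No

A → F → B → A → F → F → F → B → A → F → F → B → A → F → B → A → F
End state F is not accepting.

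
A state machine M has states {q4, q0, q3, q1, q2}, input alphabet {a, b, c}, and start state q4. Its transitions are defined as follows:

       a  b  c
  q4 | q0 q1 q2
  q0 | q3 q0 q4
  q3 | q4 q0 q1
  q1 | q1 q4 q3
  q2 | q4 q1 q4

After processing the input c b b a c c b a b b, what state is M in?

q1

q4 → q2 → q1 → q4 → q0 → q4 → q2 → q1 → q1 → q4 → q1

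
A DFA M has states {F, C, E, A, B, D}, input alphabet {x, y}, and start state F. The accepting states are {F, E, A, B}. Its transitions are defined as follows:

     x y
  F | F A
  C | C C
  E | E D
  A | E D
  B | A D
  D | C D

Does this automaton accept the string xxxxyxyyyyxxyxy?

start at F
read 'x': F → F
read 'x': F → F
read 'x': F → F
read 'x': F → F
read 'y': F → A
read 'x': A → E
read 'y': E → D
read 'y': D → D
read 'y': D → D
read 'y': D → D
read 'x': D → C
read 'x': C → C
read 'y': C → C
read 'x': C → C
read 'y': C → C
End state C is not accepting.

No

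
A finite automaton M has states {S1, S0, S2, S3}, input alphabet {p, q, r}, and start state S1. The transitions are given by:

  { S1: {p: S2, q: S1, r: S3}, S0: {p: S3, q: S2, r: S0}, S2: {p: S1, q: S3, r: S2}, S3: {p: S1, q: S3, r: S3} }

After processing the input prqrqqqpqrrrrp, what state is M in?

Trace: S1 -p-> S2 -r-> S2 -q-> S3 -r-> S3 -q-> S3 -q-> S3 -q-> S3 -p-> S1 -q-> S1 -r-> S3 -r-> S3 -r-> S3 -r-> S3 -p-> S1

S1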